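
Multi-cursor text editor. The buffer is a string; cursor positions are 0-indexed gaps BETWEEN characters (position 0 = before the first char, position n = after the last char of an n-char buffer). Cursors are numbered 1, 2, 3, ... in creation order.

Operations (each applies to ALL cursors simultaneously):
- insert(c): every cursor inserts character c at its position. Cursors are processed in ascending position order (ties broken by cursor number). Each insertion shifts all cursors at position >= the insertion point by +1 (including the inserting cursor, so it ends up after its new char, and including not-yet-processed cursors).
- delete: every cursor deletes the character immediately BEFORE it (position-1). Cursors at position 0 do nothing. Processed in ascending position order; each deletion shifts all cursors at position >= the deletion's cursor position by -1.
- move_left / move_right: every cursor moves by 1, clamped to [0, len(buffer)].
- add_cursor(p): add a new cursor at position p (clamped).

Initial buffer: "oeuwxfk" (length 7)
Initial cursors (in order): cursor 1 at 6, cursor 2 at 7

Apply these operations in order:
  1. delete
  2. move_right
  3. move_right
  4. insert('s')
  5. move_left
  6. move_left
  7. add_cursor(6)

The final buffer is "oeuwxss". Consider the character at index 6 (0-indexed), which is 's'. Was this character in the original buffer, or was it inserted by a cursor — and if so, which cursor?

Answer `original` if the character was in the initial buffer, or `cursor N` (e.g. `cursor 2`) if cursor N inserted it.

After op 1 (delete): buffer="oeuwx" (len 5), cursors c1@5 c2@5, authorship .....
After op 2 (move_right): buffer="oeuwx" (len 5), cursors c1@5 c2@5, authorship .....
After op 3 (move_right): buffer="oeuwx" (len 5), cursors c1@5 c2@5, authorship .....
After op 4 (insert('s')): buffer="oeuwxss" (len 7), cursors c1@7 c2@7, authorship .....12
After op 5 (move_left): buffer="oeuwxss" (len 7), cursors c1@6 c2@6, authorship .....12
After op 6 (move_left): buffer="oeuwxss" (len 7), cursors c1@5 c2@5, authorship .....12
After op 7 (add_cursor(6)): buffer="oeuwxss" (len 7), cursors c1@5 c2@5 c3@6, authorship .....12
Authorship (.=original, N=cursor N): . . . . . 1 2
Index 6: author = 2

Answer: cursor 2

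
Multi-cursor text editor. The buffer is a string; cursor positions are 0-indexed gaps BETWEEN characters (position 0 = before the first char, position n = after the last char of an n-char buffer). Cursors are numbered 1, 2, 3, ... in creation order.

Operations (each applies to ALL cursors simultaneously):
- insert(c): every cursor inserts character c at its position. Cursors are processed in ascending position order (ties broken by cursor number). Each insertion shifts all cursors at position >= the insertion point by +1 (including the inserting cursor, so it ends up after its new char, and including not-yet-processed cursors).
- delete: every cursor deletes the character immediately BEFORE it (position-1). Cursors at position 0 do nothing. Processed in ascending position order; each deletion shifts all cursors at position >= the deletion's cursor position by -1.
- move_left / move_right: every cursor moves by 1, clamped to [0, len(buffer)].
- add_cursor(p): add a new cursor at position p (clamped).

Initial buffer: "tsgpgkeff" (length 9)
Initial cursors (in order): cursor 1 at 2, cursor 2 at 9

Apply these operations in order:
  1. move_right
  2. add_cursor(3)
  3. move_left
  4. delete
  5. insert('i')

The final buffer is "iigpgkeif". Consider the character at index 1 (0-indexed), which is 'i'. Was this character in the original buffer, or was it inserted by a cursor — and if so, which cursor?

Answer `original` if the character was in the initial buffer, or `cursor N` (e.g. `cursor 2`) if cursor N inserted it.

After op 1 (move_right): buffer="tsgpgkeff" (len 9), cursors c1@3 c2@9, authorship .........
After op 2 (add_cursor(3)): buffer="tsgpgkeff" (len 9), cursors c1@3 c3@3 c2@9, authorship .........
After op 3 (move_left): buffer="tsgpgkeff" (len 9), cursors c1@2 c3@2 c2@8, authorship .........
After op 4 (delete): buffer="gpgkef" (len 6), cursors c1@0 c3@0 c2@5, authorship ......
After op 5 (insert('i')): buffer="iigpgkeif" (len 9), cursors c1@2 c3@2 c2@8, authorship 13.....2.
Authorship (.=original, N=cursor N): 1 3 . . . . . 2 .
Index 1: author = 3

Answer: cursor 3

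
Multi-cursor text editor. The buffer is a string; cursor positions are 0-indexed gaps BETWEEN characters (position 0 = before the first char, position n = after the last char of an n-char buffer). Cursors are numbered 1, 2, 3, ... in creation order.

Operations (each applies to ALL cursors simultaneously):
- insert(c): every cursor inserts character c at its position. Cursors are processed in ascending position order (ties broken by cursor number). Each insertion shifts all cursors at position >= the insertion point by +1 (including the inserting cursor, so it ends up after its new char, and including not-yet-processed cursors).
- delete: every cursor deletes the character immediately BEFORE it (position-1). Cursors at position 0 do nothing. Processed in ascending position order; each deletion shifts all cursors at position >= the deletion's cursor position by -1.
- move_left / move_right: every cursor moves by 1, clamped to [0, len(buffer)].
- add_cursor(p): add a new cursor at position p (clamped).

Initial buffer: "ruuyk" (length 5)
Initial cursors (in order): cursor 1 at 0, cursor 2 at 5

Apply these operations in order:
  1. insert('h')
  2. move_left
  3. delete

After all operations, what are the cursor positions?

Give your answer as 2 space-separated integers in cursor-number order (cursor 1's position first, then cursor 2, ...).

Answer: 0 5

Derivation:
After op 1 (insert('h')): buffer="hruuykh" (len 7), cursors c1@1 c2@7, authorship 1.....2
After op 2 (move_left): buffer="hruuykh" (len 7), cursors c1@0 c2@6, authorship 1.....2
After op 3 (delete): buffer="hruuyh" (len 6), cursors c1@0 c2@5, authorship 1....2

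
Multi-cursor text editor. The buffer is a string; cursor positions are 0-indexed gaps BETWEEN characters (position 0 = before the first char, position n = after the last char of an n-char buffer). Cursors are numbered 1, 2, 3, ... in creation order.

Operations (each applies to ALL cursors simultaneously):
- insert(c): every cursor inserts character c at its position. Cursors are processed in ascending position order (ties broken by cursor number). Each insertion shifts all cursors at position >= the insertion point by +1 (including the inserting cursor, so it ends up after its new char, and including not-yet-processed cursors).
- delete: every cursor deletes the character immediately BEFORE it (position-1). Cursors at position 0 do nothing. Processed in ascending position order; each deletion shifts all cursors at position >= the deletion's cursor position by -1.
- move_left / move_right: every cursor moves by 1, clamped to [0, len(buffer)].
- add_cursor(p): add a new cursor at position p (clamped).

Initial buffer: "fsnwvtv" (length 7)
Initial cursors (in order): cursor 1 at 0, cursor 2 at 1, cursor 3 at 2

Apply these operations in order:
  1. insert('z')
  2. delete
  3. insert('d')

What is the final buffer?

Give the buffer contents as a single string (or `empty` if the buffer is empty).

After op 1 (insert('z')): buffer="zfzsznwvtv" (len 10), cursors c1@1 c2@3 c3@5, authorship 1.2.3.....
After op 2 (delete): buffer="fsnwvtv" (len 7), cursors c1@0 c2@1 c3@2, authorship .......
After op 3 (insert('d')): buffer="dfdsdnwvtv" (len 10), cursors c1@1 c2@3 c3@5, authorship 1.2.3.....

Answer: dfdsdnwvtv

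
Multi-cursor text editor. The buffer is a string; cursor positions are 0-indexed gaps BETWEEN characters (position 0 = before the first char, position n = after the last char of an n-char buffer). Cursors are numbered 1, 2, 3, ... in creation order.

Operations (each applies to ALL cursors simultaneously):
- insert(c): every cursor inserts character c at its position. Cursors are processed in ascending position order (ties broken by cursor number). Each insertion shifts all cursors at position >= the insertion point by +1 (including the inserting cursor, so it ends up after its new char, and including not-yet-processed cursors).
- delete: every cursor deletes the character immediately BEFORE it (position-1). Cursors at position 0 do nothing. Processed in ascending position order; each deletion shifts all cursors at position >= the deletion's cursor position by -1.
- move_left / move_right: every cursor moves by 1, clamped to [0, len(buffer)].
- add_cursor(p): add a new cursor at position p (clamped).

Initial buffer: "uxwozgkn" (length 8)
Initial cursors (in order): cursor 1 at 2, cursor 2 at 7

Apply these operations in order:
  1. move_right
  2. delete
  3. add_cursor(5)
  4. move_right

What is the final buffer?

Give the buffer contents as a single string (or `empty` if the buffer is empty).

Answer: uxozgk

Derivation:
After op 1 (move_right): buffer="uxwozgkn" (len 8), cursors c1@3 c2@8, authorship ........
After op 2 (delete): buffer="uxozgk" (len 6), cursors c1@2 c2@6, authorship ......
After op 3 (add_cursor(5)): buffer="uxozgk" (len 6), cursors c1@2 c3@5 c2@6, authorship ......
After op 4 (move_right): buffer="uxozgk" (len 6), cursors c1@3 c2@6 c3@6, authorship ......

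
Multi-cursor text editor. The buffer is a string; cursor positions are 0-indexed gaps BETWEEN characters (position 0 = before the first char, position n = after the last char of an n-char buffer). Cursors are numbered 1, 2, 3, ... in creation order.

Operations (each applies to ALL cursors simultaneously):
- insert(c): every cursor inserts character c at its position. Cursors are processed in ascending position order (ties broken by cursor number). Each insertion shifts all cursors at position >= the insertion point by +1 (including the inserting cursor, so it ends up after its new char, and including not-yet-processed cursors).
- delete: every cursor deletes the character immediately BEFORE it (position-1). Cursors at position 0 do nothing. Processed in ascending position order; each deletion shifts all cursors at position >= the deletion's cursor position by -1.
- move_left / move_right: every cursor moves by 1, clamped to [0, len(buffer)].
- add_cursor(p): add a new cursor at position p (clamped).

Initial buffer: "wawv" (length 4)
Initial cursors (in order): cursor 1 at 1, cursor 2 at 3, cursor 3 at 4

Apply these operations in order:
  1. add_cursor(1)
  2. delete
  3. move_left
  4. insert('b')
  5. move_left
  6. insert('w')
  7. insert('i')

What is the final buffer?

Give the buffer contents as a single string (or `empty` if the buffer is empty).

Answer: bbbwwwwiiiiba

Derivation:
After op 1 (add_cursor(1)): buffer="wawv" (len 4), cursors c1@1 c4@1 c2@3 c3@4, authorship ....
After op 2 (delete): buffer="a" (len 1), cursors c1@0 c4@0 c2@1 c3@1, authorship .
After op 3 (move_left): buffer="a" (len 1), cursors c1@0 c2@0 c3@0 c4@0, authorship .
After op 4 (insert('b')): buffer="bbbba" (len 5), cursors c1@4 c2@4 c3@4 c4@4, authorship 1234.
After op 5 (move_left): buffer="bbbba" (len 5), cursors c1@3 c2@3 c3@3 c4@3, authorship 1234.
After op 6 (insert('w')): buffer="bbbwwwwba" (len 9), cursors c1@7 c2@7 c3@7 c4@7, authorship 12312344.
After op 7 (insert('i')): buffer="bbbwwwwiiiiba" (len 13), cursors c1@11 c2@11 c3@11 c4@11, authorship 123123412344.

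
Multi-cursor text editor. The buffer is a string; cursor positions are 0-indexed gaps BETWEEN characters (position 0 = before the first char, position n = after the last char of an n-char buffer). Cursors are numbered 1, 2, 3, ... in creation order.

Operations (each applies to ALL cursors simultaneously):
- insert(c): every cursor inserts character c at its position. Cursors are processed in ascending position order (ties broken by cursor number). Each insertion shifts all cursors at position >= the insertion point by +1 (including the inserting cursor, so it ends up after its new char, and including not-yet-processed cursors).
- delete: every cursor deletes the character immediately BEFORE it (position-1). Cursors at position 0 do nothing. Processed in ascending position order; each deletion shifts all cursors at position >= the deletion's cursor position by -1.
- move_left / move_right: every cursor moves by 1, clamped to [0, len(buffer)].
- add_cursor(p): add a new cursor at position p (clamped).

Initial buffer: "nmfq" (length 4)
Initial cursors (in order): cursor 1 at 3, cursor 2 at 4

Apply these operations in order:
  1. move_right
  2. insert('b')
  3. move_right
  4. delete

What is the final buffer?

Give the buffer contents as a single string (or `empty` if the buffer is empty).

After op 1 (move_right): buffer="nmfq" (len 4), cursors c1@4 c2@4, authorship ....
After op 2 (insert('b')): buffer="nmfqbb" (len 6), cursors c1@6 c2@6, authorship ....12
After op 3 (move_right): buffer="nmfqbb" (len 6), cursors c1@6 c2@6, authorship ....12
After op 4 (delete): buffer="nmfq" (len 4), cursors c1@4 c2@4, authorship ....

Answer: nmfq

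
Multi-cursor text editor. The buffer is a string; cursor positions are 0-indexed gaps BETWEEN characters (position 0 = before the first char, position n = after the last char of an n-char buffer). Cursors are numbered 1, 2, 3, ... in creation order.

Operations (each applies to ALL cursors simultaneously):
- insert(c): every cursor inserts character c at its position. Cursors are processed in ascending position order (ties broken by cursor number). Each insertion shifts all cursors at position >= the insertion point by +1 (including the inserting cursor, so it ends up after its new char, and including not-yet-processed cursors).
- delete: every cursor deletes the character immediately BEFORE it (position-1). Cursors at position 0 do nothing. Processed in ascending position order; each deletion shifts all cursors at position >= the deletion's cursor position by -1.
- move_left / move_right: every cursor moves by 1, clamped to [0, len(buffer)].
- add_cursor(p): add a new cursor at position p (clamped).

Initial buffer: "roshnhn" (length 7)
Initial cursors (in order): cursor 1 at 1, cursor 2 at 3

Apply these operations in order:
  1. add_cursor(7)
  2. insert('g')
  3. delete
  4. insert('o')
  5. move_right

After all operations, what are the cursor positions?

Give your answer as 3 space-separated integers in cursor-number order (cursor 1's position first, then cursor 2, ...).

Answer: 3 6 10

Derivation:
After op 1 (add_cursor(7)): buffer="roshnhn" (len 7), cursors c1@1 c2@3 c3@7, authorship .......
After op 2 (insert('g')): buffer="rgosghnhng" (len 10), cursors c1@2 c2@5 c3@10, authorship .1..2....3
After op 3 (delete): buffer="roshnhn" (len 7), cursors c1@1 c2@3 c3@7, authorship .......
After op 4 (insert('o')): buffer="roosohnhno" (len 10), cursors c1@2 c2@5 c3@10, authorship .1..2....3
After op 5 (move_right): buffer="roosohnhno" (len 10), cursors c1@3 c2@6 c3@10, authorship .1..2....3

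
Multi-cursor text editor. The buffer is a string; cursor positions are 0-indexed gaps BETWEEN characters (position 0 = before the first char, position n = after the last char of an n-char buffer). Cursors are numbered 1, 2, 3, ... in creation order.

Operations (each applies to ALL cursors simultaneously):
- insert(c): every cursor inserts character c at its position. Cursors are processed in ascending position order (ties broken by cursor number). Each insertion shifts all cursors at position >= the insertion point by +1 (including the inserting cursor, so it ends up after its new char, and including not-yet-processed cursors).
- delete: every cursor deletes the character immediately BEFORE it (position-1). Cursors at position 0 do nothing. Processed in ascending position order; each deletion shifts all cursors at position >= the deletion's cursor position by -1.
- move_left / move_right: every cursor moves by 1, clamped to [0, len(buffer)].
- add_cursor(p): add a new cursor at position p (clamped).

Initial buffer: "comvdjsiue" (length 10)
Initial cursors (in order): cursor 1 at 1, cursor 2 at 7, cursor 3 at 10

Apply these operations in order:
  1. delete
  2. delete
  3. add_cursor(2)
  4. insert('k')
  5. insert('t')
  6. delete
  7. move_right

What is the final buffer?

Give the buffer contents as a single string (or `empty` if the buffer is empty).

After op 1 (delete): buffer="omvdjiu" (len 7), cursors c1@0 c2@5 c3@7, authorship .......
After op 2 (delete): buffer="omvdi" (len 5), cursors c1@0 c2@4 c3@5, authorship .....
After op 3 (add_cursor(2)): buffer="omvdi" (len 5), cursors c1@0 c4@2 c2@4 c3@5, authorship .....
After op 4 (insert('k')): buffer="komkvdkik" (len 9), cursors c1@1 c4@4 c2@7 c3@9, authorship 1..4..2.3
After op 5 (insert('t')): buffer="ktomktvdktikt" (len 13), cursors c1@2 c4@6 c2@10 c3@13, authorship 11..44..22.33
After op 6 (delete): buffer="komkvdkik" (len 9), cursors c1@1 c4@4 c2@7 c3@9, authorship 1..4..2.3
After op 7 (move_right): buffer="komkvdkik" (len 9), cursors c1@2 c4@5 c2@8 c3@9, authorship 1..4..2.3

Answer: komkvdkik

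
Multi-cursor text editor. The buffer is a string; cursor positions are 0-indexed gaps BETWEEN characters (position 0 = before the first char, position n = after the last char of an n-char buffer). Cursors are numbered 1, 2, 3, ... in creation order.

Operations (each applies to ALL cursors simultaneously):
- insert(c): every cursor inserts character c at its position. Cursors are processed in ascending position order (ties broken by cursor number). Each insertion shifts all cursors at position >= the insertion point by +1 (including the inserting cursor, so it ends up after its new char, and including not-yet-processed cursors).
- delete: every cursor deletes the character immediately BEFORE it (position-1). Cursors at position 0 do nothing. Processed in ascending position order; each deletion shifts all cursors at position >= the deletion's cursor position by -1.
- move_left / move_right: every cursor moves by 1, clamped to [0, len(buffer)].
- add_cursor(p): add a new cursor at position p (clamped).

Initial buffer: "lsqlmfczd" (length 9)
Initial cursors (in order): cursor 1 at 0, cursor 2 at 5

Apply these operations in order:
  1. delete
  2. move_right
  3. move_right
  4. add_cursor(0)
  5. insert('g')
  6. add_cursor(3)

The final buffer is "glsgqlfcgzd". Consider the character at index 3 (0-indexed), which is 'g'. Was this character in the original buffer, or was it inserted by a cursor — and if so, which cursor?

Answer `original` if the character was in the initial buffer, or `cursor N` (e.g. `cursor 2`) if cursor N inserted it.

Answer: cursor 1

Derivation:
After op 1 (delete): buffer="lsqlfczd" (len 8), cursors c1@0 c2@4, authorship ........
After op 2 (move_right): buffer="lsqlfczd" (len 8), cursors c1@1 c2@5, authorship ........
After op 3 (move_right): buffer="lsqlfczd" (len 8), cursors c1@2 c2@6, authorship ........
After op 4 (add_cursor(0)): buffer="lsqlfczd" (len 8), cursors c3@0 c1@2 c2@6, authorship ........
After op 5 (insert('g')): buffer="glsgqlfcgzd" (len 11), cursors c3@1 c1@4 c2@9, authorship 3..1....2..
After op 6 (add_cursor(3)): buffer="glsgqlfcgzd" (len 11), cursors c3@1 c4@3 c1@4 c2@9, authorship 3..1....2..
Authorship (.=original, N=cursor N): 3 . . 1 . . . . 2 . .
Index 3: author = 1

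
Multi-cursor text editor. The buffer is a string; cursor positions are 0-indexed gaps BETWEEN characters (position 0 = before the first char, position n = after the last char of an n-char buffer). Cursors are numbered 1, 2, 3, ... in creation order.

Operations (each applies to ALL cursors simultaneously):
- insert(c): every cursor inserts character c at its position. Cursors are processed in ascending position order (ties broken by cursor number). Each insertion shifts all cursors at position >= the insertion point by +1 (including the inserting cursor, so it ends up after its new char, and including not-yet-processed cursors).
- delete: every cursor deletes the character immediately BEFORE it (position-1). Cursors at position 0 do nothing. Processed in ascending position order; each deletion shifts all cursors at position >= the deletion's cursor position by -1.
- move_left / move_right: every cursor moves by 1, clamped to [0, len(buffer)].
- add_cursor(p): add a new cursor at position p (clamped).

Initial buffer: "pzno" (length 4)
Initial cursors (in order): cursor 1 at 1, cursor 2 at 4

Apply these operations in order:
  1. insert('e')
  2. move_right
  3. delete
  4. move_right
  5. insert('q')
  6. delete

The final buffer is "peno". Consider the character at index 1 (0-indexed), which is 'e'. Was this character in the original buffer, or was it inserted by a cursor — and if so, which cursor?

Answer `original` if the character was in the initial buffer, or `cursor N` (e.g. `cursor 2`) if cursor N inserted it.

Answer: cursor 1

Derivation:
After op 1 (insert('e')): buffer="peznoe" (len 6), cursors c1@2 c2@6, authorship .1...2
After op 2 (move_right): buffer="peznoe" (len 6), cursors c1@3 c2@6, authorship .1...2
After op 3 (delete): buffer="peno" (len 4), cursors c1@2 c2@4, authorship .1..
After op 4 (move_right): buffer="peno" (len 4), cursors c1@3 c2@4, authorship .1..
After op 5 (insert('q')): buffer="penqoq" (len 6), cursors c1@4 c2@6, authorship .1.1.2
After op 6 (delete): buffer="peno" (len 4), cursors c1@3 c2@4, authorship .1..
Authorship (.=original, N=cursor N): . 1 . .
Index 1: author = 1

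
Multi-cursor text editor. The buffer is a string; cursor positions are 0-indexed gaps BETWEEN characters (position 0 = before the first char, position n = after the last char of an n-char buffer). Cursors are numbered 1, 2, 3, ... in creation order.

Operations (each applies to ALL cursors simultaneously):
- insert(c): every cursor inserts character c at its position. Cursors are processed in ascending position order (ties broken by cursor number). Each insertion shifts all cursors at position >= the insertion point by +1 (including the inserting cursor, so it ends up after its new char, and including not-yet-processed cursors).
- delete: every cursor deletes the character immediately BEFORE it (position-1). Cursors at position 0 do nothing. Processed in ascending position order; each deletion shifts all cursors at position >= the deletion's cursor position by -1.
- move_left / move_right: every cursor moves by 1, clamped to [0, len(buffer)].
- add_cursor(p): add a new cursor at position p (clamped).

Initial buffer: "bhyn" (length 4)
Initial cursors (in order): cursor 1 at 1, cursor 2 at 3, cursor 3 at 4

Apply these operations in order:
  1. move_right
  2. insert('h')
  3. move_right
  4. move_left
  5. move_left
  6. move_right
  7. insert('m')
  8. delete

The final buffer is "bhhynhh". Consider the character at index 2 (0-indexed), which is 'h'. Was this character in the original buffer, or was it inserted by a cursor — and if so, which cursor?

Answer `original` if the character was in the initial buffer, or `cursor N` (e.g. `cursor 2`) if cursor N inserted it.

Answer: cursor 1

Derivation:
After op 1 (move_right): buffer="bhyn" (len 4), cursors c1@2 c2@4 c3@4, authorship ....
After op 2 (insert('h')): buffer="bhhynhh" (len 7), cursors c1@3 c2@7 c3@7, authorship ..1..23
After op 3 (move_right): buffer="bhhynhh" (len 7), cursors c1@4 c2@7 c3@7, authorship ..1..23
After op 4 (move_left): buffer="bhhynhh" (len 7), cursors c1@3 c2@6 c3@6, authorship ..1..23
After op 5 (move_left): buffer="bhhynhh" (len 7), cursors c1@2 c2@5 c3@5, authorship ..1..23
After op 6 (move_right): buffer="bhhynhh" (len 7), cursors c1@3 c2@6 c3@6, authorship ..1..23
After op 7 (insert('m')): buffer="bhhmynhmmh" (len 10), cursors c1@4 c2@9 c3@9, authorship ..11..2233
After op 8 (delete): buffer="bhhynhh" (len 7), cursors c1@3 c2@6 c3@6, authorship ..1..23
Authorship (.=original, N=cursor N): . . 1 . . 2 3
Index 2: author = 1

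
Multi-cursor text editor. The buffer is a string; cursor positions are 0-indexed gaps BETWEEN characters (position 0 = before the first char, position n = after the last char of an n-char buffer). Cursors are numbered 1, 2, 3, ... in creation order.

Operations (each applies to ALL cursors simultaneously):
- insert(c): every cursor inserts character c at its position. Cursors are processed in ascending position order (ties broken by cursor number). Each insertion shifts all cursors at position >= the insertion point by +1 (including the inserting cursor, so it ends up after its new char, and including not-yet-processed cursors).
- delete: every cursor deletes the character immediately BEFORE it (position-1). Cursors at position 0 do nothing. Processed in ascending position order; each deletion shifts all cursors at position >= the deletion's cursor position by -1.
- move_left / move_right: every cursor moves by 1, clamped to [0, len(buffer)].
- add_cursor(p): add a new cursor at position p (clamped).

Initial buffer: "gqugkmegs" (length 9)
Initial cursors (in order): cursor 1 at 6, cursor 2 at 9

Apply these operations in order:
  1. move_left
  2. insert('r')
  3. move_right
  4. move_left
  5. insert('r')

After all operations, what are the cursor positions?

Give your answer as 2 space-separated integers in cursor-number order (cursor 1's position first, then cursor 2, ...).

After op 1 (move_left): buffer="gqugkmegs" (len 9), cursors c1@5 c2@8, authorship .........
After op 2 (insert('r')): buffer="gqugkrmegrs" (len 11), cursors c1@6 c2@10, authorship .....1...2.
After op 3 (move_right): buffer="gqugkrmegrs" (len 11), cursors c1@7 c2@11, authorship .....1...2.
After op 4 (move_left): buffer="gqugkrmegrs" (len 11), cursors c1@6 c2@10, authorship .....1...2.
After op 5 (insert('r')): buffer="gqugkrrmegrrs" (len 13), cursors c1@7 c2@12, authorship .....11...22.

Answer: 7 12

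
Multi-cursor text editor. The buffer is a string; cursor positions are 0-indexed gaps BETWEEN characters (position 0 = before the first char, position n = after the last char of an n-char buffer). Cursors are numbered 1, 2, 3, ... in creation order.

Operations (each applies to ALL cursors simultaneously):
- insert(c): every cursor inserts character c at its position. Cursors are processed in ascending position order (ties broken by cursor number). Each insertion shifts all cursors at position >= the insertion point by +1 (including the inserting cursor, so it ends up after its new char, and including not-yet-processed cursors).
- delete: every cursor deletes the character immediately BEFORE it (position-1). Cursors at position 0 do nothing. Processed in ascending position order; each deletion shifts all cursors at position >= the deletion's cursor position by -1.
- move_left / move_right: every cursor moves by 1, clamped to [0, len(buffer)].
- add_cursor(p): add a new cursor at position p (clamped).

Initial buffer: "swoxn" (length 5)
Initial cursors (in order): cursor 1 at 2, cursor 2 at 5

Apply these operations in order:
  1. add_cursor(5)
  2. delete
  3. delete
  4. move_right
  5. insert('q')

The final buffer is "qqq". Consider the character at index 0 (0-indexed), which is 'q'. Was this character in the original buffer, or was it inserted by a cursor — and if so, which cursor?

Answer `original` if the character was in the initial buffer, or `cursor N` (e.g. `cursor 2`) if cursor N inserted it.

Answer: cursor 1

Derivation:
After op 1 (add_cursor(5)): buffer="swoxn" (len 5), cursors c1@2 c2@5 c3@5, authorship .....
After op 2 (delete): buffer="so" (len 2), cursors c1@1 c2@2 c3@2, authorship ..
After op 3 (delete): buffer="" (len 0), cursors c1@0 c2@0 c3@0, authorship 
After op 4 (move_right): buffer="" (len 0), cursors c1@0 c2@0 c3@0, authorship 
After op 5 (insert('q')): buffer="qqq" (len 3), cursors c1@3 c2@3 c3@3, authorship 123
Authorship (.=original, N=cursor N): 1 2 3
Index 0: author = 1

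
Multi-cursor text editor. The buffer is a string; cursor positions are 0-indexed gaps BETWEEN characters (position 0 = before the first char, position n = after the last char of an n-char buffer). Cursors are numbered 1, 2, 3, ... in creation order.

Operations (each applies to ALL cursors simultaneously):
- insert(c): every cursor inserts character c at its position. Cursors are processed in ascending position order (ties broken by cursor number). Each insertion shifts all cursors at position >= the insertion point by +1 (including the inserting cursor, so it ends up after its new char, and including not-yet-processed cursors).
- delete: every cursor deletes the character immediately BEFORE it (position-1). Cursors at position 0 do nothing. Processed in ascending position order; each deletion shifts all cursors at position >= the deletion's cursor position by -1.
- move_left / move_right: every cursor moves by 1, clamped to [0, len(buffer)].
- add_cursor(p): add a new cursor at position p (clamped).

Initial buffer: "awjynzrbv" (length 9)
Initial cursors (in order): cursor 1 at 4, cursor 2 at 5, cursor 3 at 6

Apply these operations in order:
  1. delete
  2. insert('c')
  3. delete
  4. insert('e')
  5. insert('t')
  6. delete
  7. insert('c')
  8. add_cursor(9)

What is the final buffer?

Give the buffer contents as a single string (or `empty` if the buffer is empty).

After op 1 (delete): buffer="awjrbv" (len 6), cursors c1@3 c2@3 c3@3, authorship ......
After op 2 (insert('c')): buffer="awjcccrbv" (len 9), cursors c1@6 c2@6 c3@6, authorship ...123...
After op 3 (delete): buffer="awjrbv" (len 6), cursors c1@3 c2@3 c3@3, authorship ......
After op 4 (insert('e')): buffer="awjeeerbv" (len 9), cursors c1@6 c2@6 c3@6, authorship ...123...
After op 5 (insert('t')): buffer="awjeeetttrbv" (len 12), cursors c1@9 c2@9 c3@9, authorship ...123123...
After op 6 (delete): buffer="awjeeerbv" (len 9), cursors c1@6 c2@6 c3@6, authorship ...123...
After op 7 (insert('c')): buffer="awjeeecccrbv" (len 12), cursors c1@9 c2@9 c3@9, authorship ...123123...
After op 8 (add_cursor(9)): buffer="awjeeecccrbv" (len 12), cursors c1@9 c2@9 c3@9 c4@9, authorship ...123123...

Answer: awjeeecccrbv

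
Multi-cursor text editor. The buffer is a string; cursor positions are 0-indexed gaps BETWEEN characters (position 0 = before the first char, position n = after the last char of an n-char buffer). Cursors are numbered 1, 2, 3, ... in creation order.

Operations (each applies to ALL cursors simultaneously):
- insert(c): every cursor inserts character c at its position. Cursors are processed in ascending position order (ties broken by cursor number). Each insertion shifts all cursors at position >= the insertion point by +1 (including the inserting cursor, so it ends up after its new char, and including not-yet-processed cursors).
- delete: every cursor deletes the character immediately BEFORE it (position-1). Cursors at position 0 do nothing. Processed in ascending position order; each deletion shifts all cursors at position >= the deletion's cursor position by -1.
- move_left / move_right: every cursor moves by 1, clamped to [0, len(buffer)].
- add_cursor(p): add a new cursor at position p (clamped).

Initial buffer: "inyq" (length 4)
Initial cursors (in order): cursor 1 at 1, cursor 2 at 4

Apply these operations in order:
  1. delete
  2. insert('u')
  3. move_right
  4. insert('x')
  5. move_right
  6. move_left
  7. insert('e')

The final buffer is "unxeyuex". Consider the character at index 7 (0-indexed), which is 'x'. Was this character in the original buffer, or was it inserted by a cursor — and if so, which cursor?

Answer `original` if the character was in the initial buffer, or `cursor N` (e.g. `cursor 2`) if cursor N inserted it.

Answer: cursor 2

Derivation:
After op 1 (delete): buffer="ny" (len 2), cursors c1@0 c2@2, authorship ..
After op 2 (insert('u')): buffer="unyu" (len 4), cursors c1@1 c2@4, authorship 1..2
After op 3 (move_right): buffer="unyu" (len 4), cursors c1@2 c2@4, authorship 1..2
After op 4 (insert('x')): buffer="unxyux" (len 6), cursors c1@3 c2@6, authorship 1.1.22
After op 5 (move_right): buffer="unxyux" (len 6), cursors c1@4 c2@6, authorship 1.1.22
After op 6 (move_left): buffer="unxyux" (len 6), cursors c1@3 c2@5, authorship 1.1.22
After op 7 (insert('e')): buffer="unxeyuex" (len 8), cursors c1@4 c2@7, authorship 1.11.222
Authorship (.=original, N=cursor N): 1 . 1 1 . 2 2 2
Index 7: author = 2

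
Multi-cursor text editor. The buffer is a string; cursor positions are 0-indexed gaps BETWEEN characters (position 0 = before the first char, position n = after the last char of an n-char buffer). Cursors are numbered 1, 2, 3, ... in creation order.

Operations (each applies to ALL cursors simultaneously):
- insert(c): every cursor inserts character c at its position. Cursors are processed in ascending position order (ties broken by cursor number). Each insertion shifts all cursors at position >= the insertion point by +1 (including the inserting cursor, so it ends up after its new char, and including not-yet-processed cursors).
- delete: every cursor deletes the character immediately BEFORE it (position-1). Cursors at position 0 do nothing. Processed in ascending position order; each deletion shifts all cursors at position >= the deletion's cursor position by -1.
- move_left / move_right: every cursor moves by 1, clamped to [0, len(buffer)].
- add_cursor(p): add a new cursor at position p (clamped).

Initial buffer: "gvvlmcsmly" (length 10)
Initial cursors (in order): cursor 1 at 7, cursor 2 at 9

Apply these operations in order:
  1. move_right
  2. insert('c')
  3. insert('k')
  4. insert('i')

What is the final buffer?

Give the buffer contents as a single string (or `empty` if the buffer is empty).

Answer: gvvlmcsmckilycki

Derivation:
After op 1 (move_right): buffer="gvvlmcsmly" (len 10), cursors c1@8 c2@10, authorship ..........
After op 2 (insert('c')): buffer="gvvlmcsmclyc" (len 12), cursors c1@9 c2@12, authorship ........1..2
After op 3 (insert('k')): buffer="gvvlmcsmcklyck" (len 14), cursors c1@10 c2@14, authorship ........11..22
After op 4 (insert('i')): buffer="gvvlmcsmckilycki" (len 16), cursors c1@11 c2@16, authorship ........111..222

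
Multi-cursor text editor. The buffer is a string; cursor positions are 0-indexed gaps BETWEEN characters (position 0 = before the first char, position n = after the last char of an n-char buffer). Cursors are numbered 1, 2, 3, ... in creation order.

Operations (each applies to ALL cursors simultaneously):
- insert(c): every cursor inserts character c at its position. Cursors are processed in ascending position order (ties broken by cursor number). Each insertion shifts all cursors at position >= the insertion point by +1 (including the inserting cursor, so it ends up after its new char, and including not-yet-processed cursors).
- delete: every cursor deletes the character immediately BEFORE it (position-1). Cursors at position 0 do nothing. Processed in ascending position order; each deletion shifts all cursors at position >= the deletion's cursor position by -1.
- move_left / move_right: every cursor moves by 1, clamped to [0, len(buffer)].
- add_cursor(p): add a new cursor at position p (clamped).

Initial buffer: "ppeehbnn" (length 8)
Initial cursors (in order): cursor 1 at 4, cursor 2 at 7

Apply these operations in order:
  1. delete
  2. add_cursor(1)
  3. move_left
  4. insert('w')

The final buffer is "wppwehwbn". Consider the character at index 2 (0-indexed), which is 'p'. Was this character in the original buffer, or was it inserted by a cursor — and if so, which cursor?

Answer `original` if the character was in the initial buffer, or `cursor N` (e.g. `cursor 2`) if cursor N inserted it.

After op 1 (delete): buffer="ppehbn" (len 6), cursors c1@3 c2@5, authorship ......
After op 2 (add_cursor(1)): buffer="ppehbn" (len 6), cursors c3@1 c1@3 c2@5, authorship ......
After op 3 (move_left): buffer="ppehbn" (len 6), cursors c3@0 c1@2 c2@4, authorship ......
After op 4 (insert('w')): buffer="wppwehwbn" (len 9), cursors c3@1 c1@4 c2@7, authorship 3..1..2..
Authorship (.=original, N=cursor N): 3 . . 1 . . 2 . .
Index 2: author = original

Answer: original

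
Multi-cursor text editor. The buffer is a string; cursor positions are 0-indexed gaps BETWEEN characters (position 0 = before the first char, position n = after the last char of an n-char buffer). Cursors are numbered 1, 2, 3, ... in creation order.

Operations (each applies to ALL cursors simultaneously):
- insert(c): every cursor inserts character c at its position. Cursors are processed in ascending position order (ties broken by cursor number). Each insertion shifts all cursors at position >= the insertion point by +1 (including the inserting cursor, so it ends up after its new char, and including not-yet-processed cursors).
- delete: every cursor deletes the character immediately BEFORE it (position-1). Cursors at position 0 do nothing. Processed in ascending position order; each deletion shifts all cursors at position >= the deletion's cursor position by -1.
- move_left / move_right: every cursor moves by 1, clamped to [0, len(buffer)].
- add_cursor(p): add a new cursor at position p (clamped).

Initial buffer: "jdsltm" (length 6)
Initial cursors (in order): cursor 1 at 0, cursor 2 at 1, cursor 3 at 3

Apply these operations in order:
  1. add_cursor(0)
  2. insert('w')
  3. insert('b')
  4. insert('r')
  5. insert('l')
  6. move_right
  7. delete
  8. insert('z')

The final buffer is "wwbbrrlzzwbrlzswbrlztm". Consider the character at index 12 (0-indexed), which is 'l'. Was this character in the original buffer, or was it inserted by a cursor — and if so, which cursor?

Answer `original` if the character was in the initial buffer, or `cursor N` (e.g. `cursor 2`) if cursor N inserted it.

After op 1 (add_cursor(0)): buffer="jdsltm" (len 6), cursors c1@0 c4@0 c2@1 c3@3, authorship ......
After op 2 (insert('w')): buffer="wwjwdswltm" (len 10), cursors c1@2 c4@2 c2@4 c3@7, authorship 14.2..3...
After op 3 (insert('b')): buffer="wwbbjwbdswbltm" (len 14), cursors c1@4 c4@4 c2@7 c3@11, authorship 1414.22..33...
After op 4 (insert('r')): buffer="wwbbrrjwbrdswbrltm" (len 18), cursors c1@6 c4@6 c2@10 c3@15, authorship 141414.222..333...
After op 5 (insert('l')): buffer="wwbbrrlljwbrldswbrlltm" (len 22), cursors c1@8 c4@8 c2@13 c3@19, authorship 14141414.2222..3333...
After op 6 (move_right): buffer="wwbbrrlljwbrldswbrlltm" (len 22), cursors c1@9 c4@9 c2@14 c3@20, authorship 14141414.2222..3333...
After op 7 (delete): buffer="wwbbrrlwbrlswbrltm" (len 18), cursors c1@7 c4@7 c2@11 c3@16, authorship 14141412222.3333..
After op 8 (insert('z')): buffer="wwbbrrlzzwbrlzswbrlztm" (len 22), cursors c1@9 c4@9 c2@14 c3@20, authorship 14141411422222.33333..
Authorship (.=original, N=cursor N): 1 4 1 4 1 4 1 1 4 2 2 2 2 2 . 3 3 3 3 3 . .
Index 12: author = 2

Answer: cursor 2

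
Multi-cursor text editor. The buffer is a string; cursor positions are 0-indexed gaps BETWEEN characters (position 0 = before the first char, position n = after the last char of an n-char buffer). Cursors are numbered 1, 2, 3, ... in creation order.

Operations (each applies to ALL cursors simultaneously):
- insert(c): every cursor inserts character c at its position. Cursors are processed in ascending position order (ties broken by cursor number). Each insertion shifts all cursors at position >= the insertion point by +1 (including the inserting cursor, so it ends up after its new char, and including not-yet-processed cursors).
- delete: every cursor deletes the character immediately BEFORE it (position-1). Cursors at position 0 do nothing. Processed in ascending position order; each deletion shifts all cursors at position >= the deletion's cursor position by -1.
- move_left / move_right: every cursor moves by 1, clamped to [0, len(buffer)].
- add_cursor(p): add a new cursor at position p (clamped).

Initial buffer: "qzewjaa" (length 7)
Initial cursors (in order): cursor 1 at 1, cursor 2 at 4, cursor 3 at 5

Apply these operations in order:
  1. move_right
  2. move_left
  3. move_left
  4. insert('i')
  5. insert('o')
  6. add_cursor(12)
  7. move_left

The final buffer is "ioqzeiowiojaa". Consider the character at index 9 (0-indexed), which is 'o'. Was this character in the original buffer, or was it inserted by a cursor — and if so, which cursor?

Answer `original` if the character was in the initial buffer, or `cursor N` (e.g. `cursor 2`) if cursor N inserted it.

Answer: cursor 3

Derivation:
After op 1 (move_right): buffer="qzewjaa" (len 7), cursors c1@2 c2@5 c3@6, authorship .......
After op 2 (move_left): buffer="qzewjaa" (len 7), cursors c1@1 c2@4 c3@5, authorship .......
After op 3 (move_left): buffer="qzewjaa" (len 7), cursors c1@0 c2@3 c3@4, authorship .......
After op 4 (insert('i')): buffer="iqzeiwijaa" (len 10), cursors c1@1 c2@5 c3@7, authorship 1...2.3...
After op 5 (insert('o')): buffer="ioqzeiowiojaa" (len 13), cursors c1@2 c2@7 c3@10, authorship 11...22.33...
After op 6 (add_cursor(12)): buffer="ioqzeiowiojaa" (len 13), cursors c1@2 c2@7 c3@10 c4@12, authorship 11...22.33...
After op 7 (move_left): buffer="ioqzeiowiojaa" (len 13), cursors c1@1 c2@6 c3@9 c4@11, authorship 11...22.33...
Authorship (.=original, N=cursor N): 1 1 . . . 2 2 . 3 3 . . .
Index 9: author = 3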